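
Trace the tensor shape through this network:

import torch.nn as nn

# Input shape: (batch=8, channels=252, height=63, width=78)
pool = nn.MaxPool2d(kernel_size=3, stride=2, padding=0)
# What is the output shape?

Input shape: (8, 252, 63, 78)
Output shape: (8, 252, 31, 38)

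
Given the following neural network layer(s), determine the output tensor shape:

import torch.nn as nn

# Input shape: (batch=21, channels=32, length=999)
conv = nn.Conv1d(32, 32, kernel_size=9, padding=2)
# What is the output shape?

Input shape: (21, 32, 999)
Output shape: (21, 32, 995)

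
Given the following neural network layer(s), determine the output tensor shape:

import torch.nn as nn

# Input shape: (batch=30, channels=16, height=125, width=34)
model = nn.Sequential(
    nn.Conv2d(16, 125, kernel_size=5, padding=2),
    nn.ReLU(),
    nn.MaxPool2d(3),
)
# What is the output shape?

Input shape: (30, 16, 125, 34)
  -> after Conv2d: (30, 125, 125, 34)
  -> after ReLU: (30, 125, 125, 34)
Output shape: (30, 125, 41, 11)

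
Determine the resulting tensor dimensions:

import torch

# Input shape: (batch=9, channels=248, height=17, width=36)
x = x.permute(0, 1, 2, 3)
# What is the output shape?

Input shape: (9, 248, 17, 36)
Output shape: (9, 248, 17, 36)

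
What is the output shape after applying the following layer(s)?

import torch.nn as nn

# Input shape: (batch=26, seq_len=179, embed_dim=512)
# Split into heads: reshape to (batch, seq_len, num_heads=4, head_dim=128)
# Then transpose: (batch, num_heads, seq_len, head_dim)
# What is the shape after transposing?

Input shape: (26, 179, 512)
  -> after reshape: (26, 179, 4, 128)
Output shape: (26, 4, 179, 128)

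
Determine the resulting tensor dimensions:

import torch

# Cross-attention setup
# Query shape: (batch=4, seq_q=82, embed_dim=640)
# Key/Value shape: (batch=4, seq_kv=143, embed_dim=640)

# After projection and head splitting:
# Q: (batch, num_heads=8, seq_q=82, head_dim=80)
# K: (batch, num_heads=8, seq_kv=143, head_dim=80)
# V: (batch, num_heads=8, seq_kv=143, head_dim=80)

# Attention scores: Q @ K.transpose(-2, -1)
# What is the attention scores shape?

Input shape: (4, 82, 640)
Output shape: (4, 8, 82, 143)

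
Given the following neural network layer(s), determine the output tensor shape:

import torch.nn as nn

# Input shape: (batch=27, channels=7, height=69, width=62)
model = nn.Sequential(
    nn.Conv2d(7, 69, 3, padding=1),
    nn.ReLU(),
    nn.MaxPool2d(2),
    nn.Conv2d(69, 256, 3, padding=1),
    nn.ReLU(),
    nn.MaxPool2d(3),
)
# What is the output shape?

Input shape: (27, 7, 69, 62)
  -> after first Conv2d: (27, 69, 69, 62)
  -> after first MaxPool2d: (27, 69, 34, 31)
  -> after second Conv2d: (27, 256, 34, 31)
Output shape: (27, 256, 11, 10)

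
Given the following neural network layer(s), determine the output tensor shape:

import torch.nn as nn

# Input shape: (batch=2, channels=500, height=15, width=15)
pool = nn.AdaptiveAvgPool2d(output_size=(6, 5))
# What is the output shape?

Input shape: (2, 500, 15, 15)
Output shape: (2, 500, 6, 5)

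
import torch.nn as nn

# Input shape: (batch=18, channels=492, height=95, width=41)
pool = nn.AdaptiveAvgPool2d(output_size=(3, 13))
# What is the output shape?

Input shape: (18, 492, 95, 41)
Output shape: (18, 492, 3, 13)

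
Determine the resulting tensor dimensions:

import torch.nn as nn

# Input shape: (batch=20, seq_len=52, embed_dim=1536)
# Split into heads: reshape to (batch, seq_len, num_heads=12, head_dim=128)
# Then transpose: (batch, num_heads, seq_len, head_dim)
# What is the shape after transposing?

Input shape: (20, 52, 1536)
  -> after reshape: (20, 52, 12, 128)
Output shape: (20, 12, 52, 128)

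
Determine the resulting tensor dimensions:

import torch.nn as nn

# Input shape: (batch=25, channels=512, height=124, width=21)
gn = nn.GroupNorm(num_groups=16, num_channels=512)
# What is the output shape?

Input shape: (25, 512, 124, 21)
Output shape: (25, 512, 124, 21)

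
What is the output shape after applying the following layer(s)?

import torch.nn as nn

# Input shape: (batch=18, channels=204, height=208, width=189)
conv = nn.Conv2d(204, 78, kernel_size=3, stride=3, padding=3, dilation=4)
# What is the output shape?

Input shape: (18, 204, 208, 189)
Output shape: (18, 78, 69, 63)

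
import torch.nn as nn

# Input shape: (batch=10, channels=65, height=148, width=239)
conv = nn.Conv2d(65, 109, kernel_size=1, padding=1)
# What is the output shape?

Input shape: (10, 65, 148, 239)
Output shape: (10, 109, 150, 241)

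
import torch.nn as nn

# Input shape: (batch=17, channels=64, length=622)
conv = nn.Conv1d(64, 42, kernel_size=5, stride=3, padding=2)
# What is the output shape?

Input shape: (17, 64, 622)
Output shape: (17, 42, 208)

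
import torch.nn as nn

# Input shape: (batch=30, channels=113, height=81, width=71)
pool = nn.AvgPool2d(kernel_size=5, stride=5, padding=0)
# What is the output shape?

Input shape: (30, 113, 81, 71)
Output shape: (30, 113, 16, 14)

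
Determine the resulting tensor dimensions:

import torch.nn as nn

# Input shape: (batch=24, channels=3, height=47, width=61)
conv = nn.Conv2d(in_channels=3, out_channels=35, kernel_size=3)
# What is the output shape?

Input shape: (24, 3, 47, 61)
Output shape: (24, 35, 45, 59)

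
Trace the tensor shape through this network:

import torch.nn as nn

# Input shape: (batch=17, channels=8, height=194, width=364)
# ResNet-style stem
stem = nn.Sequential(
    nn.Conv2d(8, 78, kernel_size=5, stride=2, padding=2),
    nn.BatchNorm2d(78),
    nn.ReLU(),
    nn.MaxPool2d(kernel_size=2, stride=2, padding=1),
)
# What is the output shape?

Input shape: (17, 8, 194, 364)
  -> after Conv2d 5x5 stride=2: (17, 78, 97, 182)
Output shape: (17, 78, 49, 92)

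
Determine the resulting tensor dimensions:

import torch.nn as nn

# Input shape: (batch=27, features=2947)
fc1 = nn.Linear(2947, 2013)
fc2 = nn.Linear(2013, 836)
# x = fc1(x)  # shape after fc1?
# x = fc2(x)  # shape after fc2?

Input shape: (27, 2947)
  -> after fc1: (27, 2013)
Output shape: (27, 836)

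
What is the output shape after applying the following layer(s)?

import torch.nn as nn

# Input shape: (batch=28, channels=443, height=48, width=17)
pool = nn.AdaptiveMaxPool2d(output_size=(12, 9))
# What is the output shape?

Input shape: (28, 443, 48, 17)
Output shape: (28, 443, 12, 9)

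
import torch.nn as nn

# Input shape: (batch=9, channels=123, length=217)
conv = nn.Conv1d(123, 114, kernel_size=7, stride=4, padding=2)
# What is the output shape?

Input shape: (9, 123, 217)
Output shape: (9, 114, 54)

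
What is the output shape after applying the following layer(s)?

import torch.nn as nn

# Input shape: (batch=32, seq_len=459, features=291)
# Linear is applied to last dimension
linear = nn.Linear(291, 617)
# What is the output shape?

Input shape: (32, 459, 291)
Output shape: (32, 459, 617)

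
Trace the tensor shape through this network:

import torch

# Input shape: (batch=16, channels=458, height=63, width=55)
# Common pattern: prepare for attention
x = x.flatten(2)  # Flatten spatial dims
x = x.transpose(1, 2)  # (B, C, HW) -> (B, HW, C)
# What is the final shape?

Input shape: (16, 458, 63, 55)
  -> after flatten(2): (16, 458, 3465)
Output shape: (16, 3465, 458)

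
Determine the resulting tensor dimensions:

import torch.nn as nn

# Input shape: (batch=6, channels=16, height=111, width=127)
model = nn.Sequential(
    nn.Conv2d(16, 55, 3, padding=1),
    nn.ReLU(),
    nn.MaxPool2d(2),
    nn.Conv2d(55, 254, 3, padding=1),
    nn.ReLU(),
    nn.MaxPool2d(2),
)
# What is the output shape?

Input shape: (6, 16, 111, 127)
  -> after first Conv2d: (6, 55, 111, 127)
  -> after first MaxPool2d: (6, 55, 55, 63)
  -> after second Conv2d: (6, 254, 55, 63)
Output shape: (6, 254, 27, 31)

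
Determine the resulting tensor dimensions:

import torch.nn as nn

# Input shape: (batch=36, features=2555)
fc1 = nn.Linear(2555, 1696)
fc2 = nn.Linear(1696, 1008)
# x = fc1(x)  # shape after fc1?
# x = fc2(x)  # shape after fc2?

Input shape: (36, 2555)
  -> after fc1: (36, 1696)
Output shape: (36, 1008)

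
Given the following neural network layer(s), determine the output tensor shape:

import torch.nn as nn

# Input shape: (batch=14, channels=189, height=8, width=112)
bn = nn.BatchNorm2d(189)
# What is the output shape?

Input shape: (14, 189, 8, 112)
Output shape: (14, 189, 8, 112)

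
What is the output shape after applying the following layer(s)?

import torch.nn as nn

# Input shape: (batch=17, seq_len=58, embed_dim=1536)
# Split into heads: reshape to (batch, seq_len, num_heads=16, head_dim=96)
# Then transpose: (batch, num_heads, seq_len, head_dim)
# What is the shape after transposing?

Input shape: (17, 58, 1536)
  -> after reshape: (17, 58, 16, 96)
Output shape: (17, 16, 58, 96)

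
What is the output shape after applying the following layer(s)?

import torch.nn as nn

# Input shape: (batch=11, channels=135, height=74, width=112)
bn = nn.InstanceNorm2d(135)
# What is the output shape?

Input shape: (11, 135, 74, 112)
Output shape: (11, 135, 74, 112)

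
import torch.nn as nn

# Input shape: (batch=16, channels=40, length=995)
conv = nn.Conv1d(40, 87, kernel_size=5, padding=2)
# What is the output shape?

Input shape: (16, 40, 995)
Output shape: (16, 87, 995)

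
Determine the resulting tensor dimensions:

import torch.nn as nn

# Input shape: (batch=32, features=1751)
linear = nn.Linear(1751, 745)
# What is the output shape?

Input shape: (32, 1751)
Output shape: (32, 745)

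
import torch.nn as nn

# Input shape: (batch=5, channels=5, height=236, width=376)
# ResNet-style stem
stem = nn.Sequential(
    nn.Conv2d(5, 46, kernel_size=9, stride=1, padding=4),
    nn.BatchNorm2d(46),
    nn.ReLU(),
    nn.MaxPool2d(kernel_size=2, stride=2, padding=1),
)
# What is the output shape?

Input shape: (5, 5, 236, 376)
  -> after Conv2d 9x9 stride=1: (5, 46, 236, 376)
Output shape: (5, 46, 119, 189)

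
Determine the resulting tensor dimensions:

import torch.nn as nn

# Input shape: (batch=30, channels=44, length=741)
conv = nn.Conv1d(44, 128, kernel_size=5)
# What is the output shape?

Input shape: (30, 44, 741)
Output shape: (30, 128, 737)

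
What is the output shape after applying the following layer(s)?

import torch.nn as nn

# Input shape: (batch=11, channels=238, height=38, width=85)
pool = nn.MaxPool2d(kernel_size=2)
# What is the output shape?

Input shape: (11, 238, 38, 85)
Output shape: (11, 238, 19, 42)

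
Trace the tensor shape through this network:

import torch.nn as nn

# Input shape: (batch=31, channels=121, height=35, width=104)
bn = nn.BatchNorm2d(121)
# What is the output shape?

Input shape: (31, 121, 35, 104)
Output shape: (31, 121, 35, 104)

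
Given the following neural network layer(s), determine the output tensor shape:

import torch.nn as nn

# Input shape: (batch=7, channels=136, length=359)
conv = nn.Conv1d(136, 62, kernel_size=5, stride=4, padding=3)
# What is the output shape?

Input shape: (7, 136, 359)
Output shape: (7, 62, 91)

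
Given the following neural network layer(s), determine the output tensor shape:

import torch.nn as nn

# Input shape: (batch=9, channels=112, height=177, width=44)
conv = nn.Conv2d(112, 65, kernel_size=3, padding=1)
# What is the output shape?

Input shape: (9, 112, 177, 44)
Output shape: (9, 65, 177, 44)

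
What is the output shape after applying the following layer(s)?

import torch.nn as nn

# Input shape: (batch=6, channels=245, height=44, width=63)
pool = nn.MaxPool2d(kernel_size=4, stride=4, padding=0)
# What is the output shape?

Input shape: (6, 245, 44, 63)
Output shape: (6, 245, 11, 15)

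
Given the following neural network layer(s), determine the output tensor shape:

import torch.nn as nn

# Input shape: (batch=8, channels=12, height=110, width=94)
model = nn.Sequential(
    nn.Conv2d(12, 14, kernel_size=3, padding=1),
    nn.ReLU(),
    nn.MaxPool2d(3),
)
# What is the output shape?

Input shape: (8, 12, 110, 94)
  -> after Conv2d: (8, 14, 110, 94)
  -> after ReLU: (8, 14, 110, 94)
Output shape: (8, 14, 36, 31)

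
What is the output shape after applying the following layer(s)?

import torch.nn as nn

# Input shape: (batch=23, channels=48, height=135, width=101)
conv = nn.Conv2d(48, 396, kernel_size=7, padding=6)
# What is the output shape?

Input shape: (23, 48, 135, 101)
Output shape: (23, 396, 141, 107)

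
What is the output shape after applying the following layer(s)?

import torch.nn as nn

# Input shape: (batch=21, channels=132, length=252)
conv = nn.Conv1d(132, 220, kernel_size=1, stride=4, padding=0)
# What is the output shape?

Input shape: (21, 132, 252)
Output shape: (21, 220, 63)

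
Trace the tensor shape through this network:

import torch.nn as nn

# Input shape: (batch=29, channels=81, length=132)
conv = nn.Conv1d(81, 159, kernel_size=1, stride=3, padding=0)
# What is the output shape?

Input shape: (29, 81, 132)
Output shape: (29, 159, 44)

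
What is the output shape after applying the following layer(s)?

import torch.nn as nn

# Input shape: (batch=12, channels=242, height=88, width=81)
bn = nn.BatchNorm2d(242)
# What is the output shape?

Input shape: (12, 242, 88, 81)
Output shape: (12, 242, 88, 81)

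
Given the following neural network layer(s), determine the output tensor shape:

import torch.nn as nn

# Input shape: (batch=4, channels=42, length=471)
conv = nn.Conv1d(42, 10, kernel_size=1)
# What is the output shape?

Input shape: (4, 42, 471)
Output shape: (4, 10, 471)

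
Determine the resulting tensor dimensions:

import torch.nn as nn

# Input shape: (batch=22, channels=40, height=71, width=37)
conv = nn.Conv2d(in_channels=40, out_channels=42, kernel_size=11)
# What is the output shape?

Input shape: (22, 40, 71, 37)
Output shape: (22, 42, 61, 27)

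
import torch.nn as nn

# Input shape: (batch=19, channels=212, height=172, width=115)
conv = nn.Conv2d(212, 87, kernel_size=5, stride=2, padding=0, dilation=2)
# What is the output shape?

Input shape: (19, 212, 172, 115)
Output shape: (19, 87, 82, 54)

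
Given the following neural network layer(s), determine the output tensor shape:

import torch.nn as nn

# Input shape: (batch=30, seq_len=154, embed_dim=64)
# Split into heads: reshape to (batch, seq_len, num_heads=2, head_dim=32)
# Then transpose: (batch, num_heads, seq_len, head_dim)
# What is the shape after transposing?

Input shape: (30, 154, 64)
  -> after reshape: (30, 154, 2, 32)
Output shape: (30, 2, 154, 32)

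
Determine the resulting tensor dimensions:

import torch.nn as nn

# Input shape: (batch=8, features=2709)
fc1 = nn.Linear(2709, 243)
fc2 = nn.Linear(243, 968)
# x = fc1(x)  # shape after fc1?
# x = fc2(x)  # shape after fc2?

Input shape: (8, 2709)
  -> after fc1: (8, 243)
Output shape: (8, 968)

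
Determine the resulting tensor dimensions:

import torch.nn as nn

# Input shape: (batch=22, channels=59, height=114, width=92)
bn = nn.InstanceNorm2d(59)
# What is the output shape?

Input shape: (22, 59, 114, 92)
Output shape: (22, 59, 114, 92)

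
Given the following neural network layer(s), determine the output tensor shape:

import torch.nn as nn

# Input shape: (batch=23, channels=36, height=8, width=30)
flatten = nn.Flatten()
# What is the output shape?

Input shape: (23, 36, 8, 30)
Output shape: (23, 8640)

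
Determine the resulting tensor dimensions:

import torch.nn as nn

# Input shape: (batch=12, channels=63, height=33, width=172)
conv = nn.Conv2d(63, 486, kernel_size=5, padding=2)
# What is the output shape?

Input shape: (12, 63, 33, 172)
Output shape: (12, 486, 33, 172)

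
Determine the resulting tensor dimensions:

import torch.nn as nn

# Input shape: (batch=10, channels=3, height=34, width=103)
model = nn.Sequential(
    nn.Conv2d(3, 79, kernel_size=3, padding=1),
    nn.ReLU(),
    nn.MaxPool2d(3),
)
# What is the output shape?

Input shape: (10, 3, 34, 103)
  -> after Conv2d: (10, 79, 34, 103)
  -> after ReLU: (10, 79, 34, 103)
Output shape: (10, 79, 11, 34)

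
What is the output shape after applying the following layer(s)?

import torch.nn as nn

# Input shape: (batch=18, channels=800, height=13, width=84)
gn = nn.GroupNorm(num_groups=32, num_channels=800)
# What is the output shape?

Input shape: (18, 800, 13, 84)
Output shape: (18, 800, 13, 84)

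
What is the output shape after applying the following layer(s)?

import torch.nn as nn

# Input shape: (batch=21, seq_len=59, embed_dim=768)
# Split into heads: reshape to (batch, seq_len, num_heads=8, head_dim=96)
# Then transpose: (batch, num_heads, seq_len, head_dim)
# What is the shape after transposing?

Input shape: (21, 59, 768)
  -> after reshape: (21, 59, 8, 96)
Output shape: (21, 8, 59, 96)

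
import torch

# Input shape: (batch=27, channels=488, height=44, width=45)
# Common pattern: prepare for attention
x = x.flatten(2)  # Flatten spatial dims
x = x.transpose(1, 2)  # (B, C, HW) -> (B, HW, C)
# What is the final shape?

Input shape: (27, 488, 44, 45)
  -> after flatten(2): (27, 488, 1980)
Output shape: (27, 1980, 488)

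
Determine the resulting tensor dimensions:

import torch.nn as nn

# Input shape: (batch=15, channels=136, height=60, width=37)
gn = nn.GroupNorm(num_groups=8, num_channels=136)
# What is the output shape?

Input shape: (15, 136, 60, 37)
Output shape: (15, 136, 60, 37)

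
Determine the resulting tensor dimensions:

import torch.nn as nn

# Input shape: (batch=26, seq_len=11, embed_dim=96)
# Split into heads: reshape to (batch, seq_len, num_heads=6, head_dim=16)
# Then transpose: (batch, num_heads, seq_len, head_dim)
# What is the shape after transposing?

Input shape: (26, 11, 96)
  -> after reshape: (26, 11, 6, 16)
Output shape: (26, 6, 11, 16)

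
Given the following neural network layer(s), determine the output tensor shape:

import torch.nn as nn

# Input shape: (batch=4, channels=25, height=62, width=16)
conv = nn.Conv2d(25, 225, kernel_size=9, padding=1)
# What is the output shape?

Input shape: (4, 25, 62, 16)
Output shape: (4, 225, 56, 10)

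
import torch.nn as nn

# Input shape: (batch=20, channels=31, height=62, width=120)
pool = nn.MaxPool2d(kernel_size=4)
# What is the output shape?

Input shape: (20, 31, 62, 120)
Output shape: (20, 31, 15, 30)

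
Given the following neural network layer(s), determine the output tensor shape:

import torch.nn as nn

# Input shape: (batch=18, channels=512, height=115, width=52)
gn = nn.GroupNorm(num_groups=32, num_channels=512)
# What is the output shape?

Input shape: (18, 512, 115, 52)
Output shape: (18, 512, 115, 52)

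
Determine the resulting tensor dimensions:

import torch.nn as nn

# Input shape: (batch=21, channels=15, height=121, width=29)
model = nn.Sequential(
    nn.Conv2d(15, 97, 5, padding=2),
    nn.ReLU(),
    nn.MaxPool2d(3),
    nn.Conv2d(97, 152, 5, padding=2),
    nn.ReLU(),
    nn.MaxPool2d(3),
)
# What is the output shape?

Input shape: (21, 15, 121, 29)
  -> after first Conv2d: (21, 97, 121, 29)
  -> after first MaxPool2d: (21, 97, 40, 9)
  -> after second Conv2d: (21, 152, 40, 9)
Output shape: (21, 152, 13, 3)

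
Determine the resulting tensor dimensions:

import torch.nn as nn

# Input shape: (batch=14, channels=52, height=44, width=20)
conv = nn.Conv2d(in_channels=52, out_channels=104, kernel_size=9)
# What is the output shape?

Input shape: (14, 52, 44, 20)
Output shape: (14, 104, 36, 12)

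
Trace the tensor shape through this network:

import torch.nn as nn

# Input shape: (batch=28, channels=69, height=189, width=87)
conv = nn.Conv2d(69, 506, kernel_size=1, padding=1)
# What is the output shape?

Input shape: (28, 69, 189, 87)
Output shape: (28, 506, 191, 89)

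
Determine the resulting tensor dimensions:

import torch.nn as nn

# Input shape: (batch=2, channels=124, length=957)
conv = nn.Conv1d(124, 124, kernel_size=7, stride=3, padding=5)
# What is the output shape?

Input shape: (2, 124, 957)
Output shape: (2, 124, 321)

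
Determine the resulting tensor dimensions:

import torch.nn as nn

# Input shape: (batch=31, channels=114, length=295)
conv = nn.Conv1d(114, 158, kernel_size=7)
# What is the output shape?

Input shape: (31, 114, 295)
Output shape: (31, 158, 289)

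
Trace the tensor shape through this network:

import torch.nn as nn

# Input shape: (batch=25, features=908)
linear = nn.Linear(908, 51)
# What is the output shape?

Input shape: (25, 908)
Output shape: (25, 51)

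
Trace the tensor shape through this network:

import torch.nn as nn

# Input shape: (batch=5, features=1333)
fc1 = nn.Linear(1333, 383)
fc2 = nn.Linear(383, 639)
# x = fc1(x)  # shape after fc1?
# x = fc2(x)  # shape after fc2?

Input shape: (5, 1333)
  -> after fc1: (5, 383)
Output shape: (5, 639)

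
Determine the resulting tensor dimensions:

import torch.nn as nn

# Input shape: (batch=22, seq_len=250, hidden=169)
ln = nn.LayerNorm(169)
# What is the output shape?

Input shape: (22, 250, 169)
Output shape: (22, 250, 169)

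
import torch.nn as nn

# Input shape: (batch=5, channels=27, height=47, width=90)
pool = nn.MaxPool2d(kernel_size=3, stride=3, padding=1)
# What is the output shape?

Input shape: (5, 27, 47, 90)
Output shape: (5, 27, 16, 30)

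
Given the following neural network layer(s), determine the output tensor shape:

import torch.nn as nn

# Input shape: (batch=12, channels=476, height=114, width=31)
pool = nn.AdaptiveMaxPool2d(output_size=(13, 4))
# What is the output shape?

Input shape: (12, 476, 114, 31)
Output shape: (12, 476, 13, 4)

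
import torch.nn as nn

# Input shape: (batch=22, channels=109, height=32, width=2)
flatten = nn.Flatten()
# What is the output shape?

Input shape: (22, 109, 32, 2)
Output shape: (22, 6976)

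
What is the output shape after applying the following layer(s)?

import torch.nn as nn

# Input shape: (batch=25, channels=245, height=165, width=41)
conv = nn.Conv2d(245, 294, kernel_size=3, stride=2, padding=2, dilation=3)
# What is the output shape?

Input shape: (25, 245, 165, 41)
Output shape: (25, 294, 82, 20)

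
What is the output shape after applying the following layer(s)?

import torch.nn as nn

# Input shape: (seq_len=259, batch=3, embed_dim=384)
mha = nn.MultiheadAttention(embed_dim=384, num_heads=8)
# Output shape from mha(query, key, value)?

Input shape: (259, 3, 384)
Output shape: (259, 3, 384)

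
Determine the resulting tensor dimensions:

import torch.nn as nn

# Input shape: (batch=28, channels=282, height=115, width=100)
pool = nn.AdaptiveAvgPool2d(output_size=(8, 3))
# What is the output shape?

Input shape: (28, 282, 115, 100)
Output shape: (28, 282, 8, 3)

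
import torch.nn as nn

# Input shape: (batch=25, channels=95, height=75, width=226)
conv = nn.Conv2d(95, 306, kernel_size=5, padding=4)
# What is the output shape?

Input shape: (25, 95, 75, 226)
Output shape: (25, 306, 79, 230)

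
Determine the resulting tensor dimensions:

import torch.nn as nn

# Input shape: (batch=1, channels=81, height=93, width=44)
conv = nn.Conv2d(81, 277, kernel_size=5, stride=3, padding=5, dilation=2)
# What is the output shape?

Input shape: (1, 81, 93, 44)
Output shape: (1, 277, 32, 16)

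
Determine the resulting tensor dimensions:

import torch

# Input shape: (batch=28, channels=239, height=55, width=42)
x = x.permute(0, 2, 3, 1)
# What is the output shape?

Input shape: (28, 239, 55, 42)
Output shape: (28, 55, 42, 239)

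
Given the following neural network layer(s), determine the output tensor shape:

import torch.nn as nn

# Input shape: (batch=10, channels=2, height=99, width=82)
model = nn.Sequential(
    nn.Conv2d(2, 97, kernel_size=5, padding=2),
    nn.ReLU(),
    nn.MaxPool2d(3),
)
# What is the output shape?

Input shape: (10, 2, 99, 82)
  -> after Conv2d: (10, 97, 99, 82)
  -> after ReLU: (10, 97, 99, 82)
Output shape: (10, 97, 33, 27)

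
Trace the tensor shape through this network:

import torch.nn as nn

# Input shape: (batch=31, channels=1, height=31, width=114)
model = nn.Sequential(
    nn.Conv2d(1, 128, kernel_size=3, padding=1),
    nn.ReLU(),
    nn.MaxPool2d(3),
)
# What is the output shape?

Input shape: (31, 1, 31, 114)
  -> after Conv2d: (31, 128, 31, 114)
  -> after ReLU: (31, 128, 31, 114)
Output shape: (31, 128, 10, 38)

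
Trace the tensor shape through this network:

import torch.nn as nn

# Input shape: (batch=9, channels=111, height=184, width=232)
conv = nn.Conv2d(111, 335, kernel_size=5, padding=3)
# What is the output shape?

Input shape: (9, 111, 184, 232)
Output shape: (9, 335, 186, 234)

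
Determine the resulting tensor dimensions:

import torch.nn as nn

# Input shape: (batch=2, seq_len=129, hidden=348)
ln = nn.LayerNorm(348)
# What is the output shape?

Input shape: (2, 129, 348)
Output shape: (2, 129, 348)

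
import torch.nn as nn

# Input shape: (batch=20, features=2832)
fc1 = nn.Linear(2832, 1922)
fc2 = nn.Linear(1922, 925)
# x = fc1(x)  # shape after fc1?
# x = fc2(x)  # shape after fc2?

Input shape: (20, 2832)
  -> after fc1: (20, 1922)
Output shape: (20, 925)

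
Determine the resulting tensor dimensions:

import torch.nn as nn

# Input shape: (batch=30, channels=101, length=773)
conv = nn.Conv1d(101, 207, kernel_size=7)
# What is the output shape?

Input shape: (30, 101, 773)
Output shape: (30, 207, 767)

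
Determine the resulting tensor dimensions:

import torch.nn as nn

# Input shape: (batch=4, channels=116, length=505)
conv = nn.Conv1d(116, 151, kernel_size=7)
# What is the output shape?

Input shape: (4, 116, 505)
Output shape: (4, 151, 499)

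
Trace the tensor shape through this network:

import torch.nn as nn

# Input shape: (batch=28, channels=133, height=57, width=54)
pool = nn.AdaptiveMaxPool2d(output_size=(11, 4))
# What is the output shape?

Input shape: (28, 133, 57, 54)
Output shape: (28, 133, 11, 4)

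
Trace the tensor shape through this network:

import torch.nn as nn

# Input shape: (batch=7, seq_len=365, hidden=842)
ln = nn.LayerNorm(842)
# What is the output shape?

Input shape: (7, 365, 842)
Output shape: (7, 365, 842)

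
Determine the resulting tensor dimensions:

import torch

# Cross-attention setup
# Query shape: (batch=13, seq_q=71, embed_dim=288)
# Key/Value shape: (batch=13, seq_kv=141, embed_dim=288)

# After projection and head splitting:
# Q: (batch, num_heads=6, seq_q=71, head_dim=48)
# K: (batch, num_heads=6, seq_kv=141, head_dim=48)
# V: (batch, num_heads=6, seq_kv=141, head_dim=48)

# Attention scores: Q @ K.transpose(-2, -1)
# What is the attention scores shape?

Input shape: (13, 71, 288)
Output shape: (13, 6, 71, 141)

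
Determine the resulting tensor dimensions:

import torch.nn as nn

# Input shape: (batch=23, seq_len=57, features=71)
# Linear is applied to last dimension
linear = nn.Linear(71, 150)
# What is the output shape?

Input shape: (23, 57, 71)
Output shape: (23, 57, 150)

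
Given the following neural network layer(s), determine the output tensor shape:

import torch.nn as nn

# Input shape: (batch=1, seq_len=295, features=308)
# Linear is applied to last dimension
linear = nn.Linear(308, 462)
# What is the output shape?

Input shape: (1, 295, 308)
Output shape: (1, 295, 462)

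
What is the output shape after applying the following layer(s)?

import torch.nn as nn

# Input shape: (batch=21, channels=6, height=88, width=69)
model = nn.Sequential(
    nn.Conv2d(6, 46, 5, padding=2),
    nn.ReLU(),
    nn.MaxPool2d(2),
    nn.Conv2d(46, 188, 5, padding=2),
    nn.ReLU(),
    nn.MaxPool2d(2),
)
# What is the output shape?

Input shape: (21, 6, 88, 69)
  -> after first Conv2d: (21, 46, 88, 69)
  -> after first MaxPool2d: (21, 46, 44, 34)
  -> after second Conv2d: (21, 188, 44, 34)
Output shape: (21, 188, 22, 17)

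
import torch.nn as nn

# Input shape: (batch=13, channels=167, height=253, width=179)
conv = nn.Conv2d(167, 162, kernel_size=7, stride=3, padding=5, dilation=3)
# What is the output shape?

Input shape: (13, 167, 253, 179)
Output shape: (13, 162, 82, 57)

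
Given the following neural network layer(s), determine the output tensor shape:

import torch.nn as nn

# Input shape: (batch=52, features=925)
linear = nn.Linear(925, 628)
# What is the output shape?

Input shape: (52, 925)
Output shape: (52, 628)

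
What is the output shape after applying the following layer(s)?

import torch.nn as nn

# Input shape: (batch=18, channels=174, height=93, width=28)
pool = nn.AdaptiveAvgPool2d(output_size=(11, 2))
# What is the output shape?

Input shape: (18, 174, 93, 28)
Output shape: (18, 174, 11, 2)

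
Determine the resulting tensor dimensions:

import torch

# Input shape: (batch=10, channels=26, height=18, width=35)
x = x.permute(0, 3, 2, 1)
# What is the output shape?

Input shape: (10, 26, 18, 35)
Output shape: (10, 35, 18, 26)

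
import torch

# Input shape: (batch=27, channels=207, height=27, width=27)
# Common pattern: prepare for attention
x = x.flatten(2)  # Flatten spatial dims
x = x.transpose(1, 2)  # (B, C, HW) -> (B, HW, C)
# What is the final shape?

Input shape: (27, 207, 27, 27)
  -> after flatten(2): (27, 207, 729)
Output shape: (27, 729, 207)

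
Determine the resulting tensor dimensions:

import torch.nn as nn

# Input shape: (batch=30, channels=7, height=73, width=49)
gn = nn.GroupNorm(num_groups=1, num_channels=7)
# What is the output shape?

Input shape: (30, 7, 73, 49)
Output shape: (30, 7, 73, 49)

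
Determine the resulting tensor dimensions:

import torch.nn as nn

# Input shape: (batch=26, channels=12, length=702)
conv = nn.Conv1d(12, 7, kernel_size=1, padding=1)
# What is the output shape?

Input shape: (26, 12, 702)
Output shape: (26, 7, 704)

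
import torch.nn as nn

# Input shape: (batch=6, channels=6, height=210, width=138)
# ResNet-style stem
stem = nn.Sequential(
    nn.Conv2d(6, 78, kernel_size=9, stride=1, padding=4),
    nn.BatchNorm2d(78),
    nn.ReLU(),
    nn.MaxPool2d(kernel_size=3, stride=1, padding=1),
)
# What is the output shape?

Input shape: (6, 6, 210, 138)
  -> after Conv2d 9x9 stride=1: (6, 78, 210, 138)
Output shape: (6, 78, 210, 138)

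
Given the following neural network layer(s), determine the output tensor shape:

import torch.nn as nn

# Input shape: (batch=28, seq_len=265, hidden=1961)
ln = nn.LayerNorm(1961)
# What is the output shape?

Input shape: (28, 265, 1961)
Output shape: (28, 265, 1961)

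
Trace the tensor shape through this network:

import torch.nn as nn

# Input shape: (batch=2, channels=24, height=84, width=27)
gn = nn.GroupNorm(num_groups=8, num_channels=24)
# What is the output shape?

Input shape: (2, 24, 84, 27)
Output shape: (2, 24, 84, 27)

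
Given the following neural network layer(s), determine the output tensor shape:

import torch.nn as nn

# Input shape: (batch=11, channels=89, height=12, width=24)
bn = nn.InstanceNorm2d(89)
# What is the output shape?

Input shape: (11, 89, 12, 24)
Output shape: (11, 89, 12, 24)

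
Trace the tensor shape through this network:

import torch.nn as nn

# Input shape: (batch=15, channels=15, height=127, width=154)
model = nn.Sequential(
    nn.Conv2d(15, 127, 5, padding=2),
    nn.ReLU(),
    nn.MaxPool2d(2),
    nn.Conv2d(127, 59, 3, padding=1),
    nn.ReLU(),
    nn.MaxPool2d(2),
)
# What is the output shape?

Input shape: (15, 15, 127, 154)
  -> after first Conv2d: (15, 127, 127, 154)
  -> after first MaxPool2d: (15, 127, 63, 77)
  -> after second Conv2d: (15, 59, 63, 77)
Output shape: (15, 59, 31, 38)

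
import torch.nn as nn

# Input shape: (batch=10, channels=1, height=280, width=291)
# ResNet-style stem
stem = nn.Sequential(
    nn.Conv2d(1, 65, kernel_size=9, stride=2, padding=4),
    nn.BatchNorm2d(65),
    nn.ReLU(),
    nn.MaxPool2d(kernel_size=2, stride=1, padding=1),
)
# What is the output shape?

Input shape: (10, 1, 280, 291)
  -> after Conv2d 9x9 stride=2: (10, 65, 140, 146)
Output shape: (10, 65, 141, 147)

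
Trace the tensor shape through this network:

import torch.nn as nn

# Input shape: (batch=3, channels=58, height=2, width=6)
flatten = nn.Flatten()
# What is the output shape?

Input shape: (3, 58, 2, 6)
Output shape: (3, 696)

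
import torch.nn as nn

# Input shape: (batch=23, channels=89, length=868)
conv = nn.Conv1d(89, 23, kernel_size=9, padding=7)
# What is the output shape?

Input shape: (23, 89, 868)
Output shape: (23, 23, 874)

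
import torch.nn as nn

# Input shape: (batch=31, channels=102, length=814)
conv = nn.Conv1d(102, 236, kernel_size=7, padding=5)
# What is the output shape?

Input shape: (31, 102, 814)
Output shape: (31, 236, 818)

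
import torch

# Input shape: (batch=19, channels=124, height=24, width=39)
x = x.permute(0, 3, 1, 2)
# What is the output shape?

Input shape: (19, 124, 24, 39)
Output shape: (19, 39, 124, 24)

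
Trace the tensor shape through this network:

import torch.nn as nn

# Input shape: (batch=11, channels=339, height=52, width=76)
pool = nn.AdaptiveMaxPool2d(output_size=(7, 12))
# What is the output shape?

Input shape: (11, 339, 52, 76)
Output shape: (11, 339, 7, 12)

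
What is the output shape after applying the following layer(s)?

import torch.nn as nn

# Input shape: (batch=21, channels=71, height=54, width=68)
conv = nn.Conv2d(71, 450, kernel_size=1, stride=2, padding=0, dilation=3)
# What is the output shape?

Input shape: (21, 71, 54, 68)
Output shape: (21, 450, 27, 34)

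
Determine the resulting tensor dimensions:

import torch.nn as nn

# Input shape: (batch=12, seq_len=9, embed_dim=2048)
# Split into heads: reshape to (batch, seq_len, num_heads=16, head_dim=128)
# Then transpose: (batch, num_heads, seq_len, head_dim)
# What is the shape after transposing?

Input shape: (12, 9, 2048)
  -> after reshape: (12, 9, 16, 128)
Output shape: (12, 16, 9, 128)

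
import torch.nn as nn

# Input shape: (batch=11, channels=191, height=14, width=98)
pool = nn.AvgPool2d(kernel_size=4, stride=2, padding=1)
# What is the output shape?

Input shape: (11, 191, 14, 98)
Output shape: (11, 191, 7, 49)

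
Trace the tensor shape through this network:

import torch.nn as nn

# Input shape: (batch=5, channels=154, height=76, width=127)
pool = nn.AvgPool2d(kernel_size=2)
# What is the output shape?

Input shape: (5, 154, 76, 127)
Output shape: (5, 154, 38, 63)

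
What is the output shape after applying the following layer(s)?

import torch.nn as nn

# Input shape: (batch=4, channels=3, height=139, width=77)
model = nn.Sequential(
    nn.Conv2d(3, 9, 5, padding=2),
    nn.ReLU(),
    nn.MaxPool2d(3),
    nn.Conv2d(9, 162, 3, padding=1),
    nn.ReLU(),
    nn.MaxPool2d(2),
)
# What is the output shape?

Input shape: (4, 3, 139, 77)
  -> after first Conv2d: (4, 9, 139, 77)
  -> after first MaxPool2d: (4, 9, 46, 25)
  -> after second Conv2d: (4, 162, 46, 25)
Output shape: (4, 162, 23, 12)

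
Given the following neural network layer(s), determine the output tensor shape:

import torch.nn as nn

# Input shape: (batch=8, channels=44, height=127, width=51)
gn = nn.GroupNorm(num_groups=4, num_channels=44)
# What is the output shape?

Input shape: (8, 44, 127, 51)
Output shape: (8, 44, 127, 51)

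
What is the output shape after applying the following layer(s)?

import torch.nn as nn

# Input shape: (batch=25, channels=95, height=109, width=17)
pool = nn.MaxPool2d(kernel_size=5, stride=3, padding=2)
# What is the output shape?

Input shape: (25, 95, 109, 17)
Output shape: (25, 95, 37, 6)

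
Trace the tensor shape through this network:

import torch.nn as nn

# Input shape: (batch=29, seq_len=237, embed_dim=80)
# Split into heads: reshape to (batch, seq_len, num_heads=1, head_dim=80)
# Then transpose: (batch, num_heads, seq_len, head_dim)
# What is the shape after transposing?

Input shape: (29, 237, 80)
  -> after reshape: (29, 237, 1, 80)
Output shape: (29, 1, 237, 80)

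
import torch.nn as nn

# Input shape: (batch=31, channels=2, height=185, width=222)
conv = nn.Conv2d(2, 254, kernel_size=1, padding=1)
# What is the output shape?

Input shape: (31, 2, 185, 222)
Output shape: (31, 254, 187, 224)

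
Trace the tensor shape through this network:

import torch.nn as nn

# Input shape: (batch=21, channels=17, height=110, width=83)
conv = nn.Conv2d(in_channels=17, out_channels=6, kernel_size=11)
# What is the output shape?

Input shape: (21, 17, 110, 83)
Output shape: (21, 6, 100, 73)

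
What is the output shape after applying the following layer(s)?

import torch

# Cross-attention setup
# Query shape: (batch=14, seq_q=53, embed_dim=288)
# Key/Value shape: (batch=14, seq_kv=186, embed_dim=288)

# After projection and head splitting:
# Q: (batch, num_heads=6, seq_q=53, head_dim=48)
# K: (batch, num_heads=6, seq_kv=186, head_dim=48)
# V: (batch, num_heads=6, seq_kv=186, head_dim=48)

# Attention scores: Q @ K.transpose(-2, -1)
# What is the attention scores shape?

Input shape: (14, 53, 288)
Output shape: (14, 6, 53, 186)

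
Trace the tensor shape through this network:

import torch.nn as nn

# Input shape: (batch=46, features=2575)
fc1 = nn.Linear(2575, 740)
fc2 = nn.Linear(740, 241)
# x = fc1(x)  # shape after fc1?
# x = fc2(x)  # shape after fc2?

Input shape: (46, 2575)
  -> after fc1: (46, 740)
Output shape: (46, 241)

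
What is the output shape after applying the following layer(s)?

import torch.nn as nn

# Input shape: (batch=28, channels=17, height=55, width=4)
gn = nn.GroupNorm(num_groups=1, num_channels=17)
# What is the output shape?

Input shape: (28, 17, 55, 4)
Output shape: (28, 17, 55, 4)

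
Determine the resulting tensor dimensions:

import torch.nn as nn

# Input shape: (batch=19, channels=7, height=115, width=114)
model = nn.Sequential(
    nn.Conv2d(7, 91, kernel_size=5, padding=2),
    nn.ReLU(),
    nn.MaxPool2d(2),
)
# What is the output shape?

Input shape: (19, 7, 115, 114)
  -> after Conv2d: (19, 91, 115, 114)
  -> after ReLU: (19, 91, 115, 114)
Output shape: (19, 91, 57, 57)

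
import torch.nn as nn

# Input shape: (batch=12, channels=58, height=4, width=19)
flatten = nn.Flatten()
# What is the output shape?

Input shape: (12, 58, 4, 19)
Output shape: (12, 4408)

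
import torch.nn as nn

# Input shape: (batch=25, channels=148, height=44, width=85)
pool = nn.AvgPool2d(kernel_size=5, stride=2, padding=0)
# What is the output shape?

Input shape: (25, 148, 44, 85)
Output shape: (25, 148, 20, 41)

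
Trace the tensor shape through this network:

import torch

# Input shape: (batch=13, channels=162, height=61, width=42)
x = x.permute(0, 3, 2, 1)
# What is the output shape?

Input shape: (13, 162, 61, 42)
Output shape: (13, 42, 61, 162)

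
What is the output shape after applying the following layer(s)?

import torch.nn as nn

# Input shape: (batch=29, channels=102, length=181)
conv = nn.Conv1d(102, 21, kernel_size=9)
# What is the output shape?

Input shape: (29, 102, 181)
Output shape: (29, 21, 173)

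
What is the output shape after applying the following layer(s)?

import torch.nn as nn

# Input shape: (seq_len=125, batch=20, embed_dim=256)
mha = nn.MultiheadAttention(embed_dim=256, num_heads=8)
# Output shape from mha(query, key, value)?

Input shape: (125, 20, 256)
Output shape: (125, 20, 256)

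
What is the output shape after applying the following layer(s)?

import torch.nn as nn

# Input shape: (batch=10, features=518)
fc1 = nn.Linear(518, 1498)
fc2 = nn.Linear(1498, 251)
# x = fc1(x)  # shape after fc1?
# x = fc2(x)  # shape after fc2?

Input shape: (10, 518)
  -> after fc1: (10, 1498)
Output shape: (10, 251)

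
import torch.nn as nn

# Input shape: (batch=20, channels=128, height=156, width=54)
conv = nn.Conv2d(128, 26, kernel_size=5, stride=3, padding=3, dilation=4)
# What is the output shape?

Input shape: (20, 128, 156, 54)
Output shape: (20, 26, 49, 15)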